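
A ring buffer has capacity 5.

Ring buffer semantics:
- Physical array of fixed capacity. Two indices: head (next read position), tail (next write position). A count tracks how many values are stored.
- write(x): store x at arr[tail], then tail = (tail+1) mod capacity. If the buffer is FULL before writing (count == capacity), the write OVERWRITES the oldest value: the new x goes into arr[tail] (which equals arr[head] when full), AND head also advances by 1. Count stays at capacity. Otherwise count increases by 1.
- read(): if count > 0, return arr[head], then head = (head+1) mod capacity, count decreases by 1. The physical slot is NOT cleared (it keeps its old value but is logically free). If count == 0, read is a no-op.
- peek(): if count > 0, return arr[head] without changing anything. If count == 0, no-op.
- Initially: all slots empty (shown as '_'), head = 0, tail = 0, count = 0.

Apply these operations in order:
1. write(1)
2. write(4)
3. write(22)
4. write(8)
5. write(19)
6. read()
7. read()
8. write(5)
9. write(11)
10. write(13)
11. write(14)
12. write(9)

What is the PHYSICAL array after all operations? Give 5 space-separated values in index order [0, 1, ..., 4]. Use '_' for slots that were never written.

After op 1 (write(1)): arr=[1 _ _ _ _] head=0 tail=1 count=1
After op 2 (write(4)): arr=[1 4 _ _ _] head=0 tail=2 count=2
After op 3 (write(22)): arr=[1 4 22 _ _] head=0 tail=3 count=3
After op 4 (write(8)): arr=[1 4 22 8 _] head=0 tail=4 count=4
After op 5 (write(19)): arr=[1 4 22 8 19] head=0 tail=0 count=5
After op 6 (read()): arr=[1 4 22 8 19] head=1 tail=0 count=4
After op 7 (read()): arr=[1 4 22 8 19] head=2 tail=0 count=3
After op 8 (write(5)): arr=[5 4 22 8 19] head=2 tail=1 count=4
After op 9 (write(11)): arr=[5 11 22 8 19] head=2 tail=2 count=5
After op 10 (write(13)): arr=[5 11 13 8 19] head=3 tail=3 count=5
After op 11 (write(14)): arr=[5 11 13 14 19] head=4 tail=4 count=5
After op 12 (write(9)): arr=[5 11 13 14 9] head=0 tail=0 count=5

Answer: 5 11 13 14 9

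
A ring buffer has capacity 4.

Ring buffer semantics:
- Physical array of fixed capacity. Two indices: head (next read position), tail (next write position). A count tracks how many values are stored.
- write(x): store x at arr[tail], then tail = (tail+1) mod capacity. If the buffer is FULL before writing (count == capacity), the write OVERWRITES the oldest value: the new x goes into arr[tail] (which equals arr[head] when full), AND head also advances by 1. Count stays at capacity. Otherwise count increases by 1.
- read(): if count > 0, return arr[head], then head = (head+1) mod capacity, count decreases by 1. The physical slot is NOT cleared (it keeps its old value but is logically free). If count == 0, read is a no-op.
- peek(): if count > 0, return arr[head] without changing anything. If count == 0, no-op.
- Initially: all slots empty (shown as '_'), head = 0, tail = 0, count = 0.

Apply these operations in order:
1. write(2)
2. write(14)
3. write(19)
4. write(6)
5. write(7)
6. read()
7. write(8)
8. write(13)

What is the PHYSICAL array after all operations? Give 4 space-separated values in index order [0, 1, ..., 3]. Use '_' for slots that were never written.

After op 1 (write(2)): arr=[2 _ _ _] head=0 tail=1 count=1
After op 2 (write(14)): arr=[2 14 _ _] head=0 tail=2 count=2
After op 3 (write(19)): arr=[2 14 19 _] head=0 tail=3 count=3
After op 4 (write(6)): arr=[2 14 19 6] head=0 tail=0 count=4
After op 5 (write(7)): arr=[7 14 19 6] head=1 tail=1 count=4
After op 6 (read()): arr=[7 14 19 6] head=2 tail=1 count=3
After op 7 (write(8)): arr=[7 8 19 6] head=2 tail=2 count=4
After op 8 (write(13)): arr=[7 8 13 6] head=3 tail=3 count=4

Answer: 7 8 13 6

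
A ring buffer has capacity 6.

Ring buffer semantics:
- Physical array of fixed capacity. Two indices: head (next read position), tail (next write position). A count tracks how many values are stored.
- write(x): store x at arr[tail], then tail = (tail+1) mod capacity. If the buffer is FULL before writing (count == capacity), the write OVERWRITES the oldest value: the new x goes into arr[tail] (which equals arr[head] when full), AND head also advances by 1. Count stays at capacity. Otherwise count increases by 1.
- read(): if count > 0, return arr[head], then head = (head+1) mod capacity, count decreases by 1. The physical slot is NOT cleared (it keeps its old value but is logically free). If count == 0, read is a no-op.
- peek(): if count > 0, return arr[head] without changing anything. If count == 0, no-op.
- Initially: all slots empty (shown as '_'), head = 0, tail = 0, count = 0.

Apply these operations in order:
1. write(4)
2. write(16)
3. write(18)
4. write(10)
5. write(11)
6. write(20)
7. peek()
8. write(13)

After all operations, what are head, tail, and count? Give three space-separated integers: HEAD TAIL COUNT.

Answer: 1 1 6

Derivation:
After op 1 (write(4)): arr=[4 _ _ _ _ _] head=0 tail=1 count=1
After op 2 (write(16)): arr=[4 16 _ _ _ _] head=0 tail=2 count=2
After op 3 (write(18)): arr=[4 16 18 _ _ _] head=0 tail=3 count=3
After op 4 (write(10)): arr=[4 16 18 10 _ _] head=0 tail=4 count=4
After op 5 (write(11)): arr=[4 16 18 10 11 _] head=0 tail=5 count=5
After op 6 (write(20)): arr=[4 16 18 10 11 20] head=0 tail=0 count=6
After op 7 (peek()): arr=[4 16 18 10 11 20] head=0 tail=0 count=6
After op 8 (write(13)): arr=[13 16 18 10 11 20] head=1 tail=1 count=6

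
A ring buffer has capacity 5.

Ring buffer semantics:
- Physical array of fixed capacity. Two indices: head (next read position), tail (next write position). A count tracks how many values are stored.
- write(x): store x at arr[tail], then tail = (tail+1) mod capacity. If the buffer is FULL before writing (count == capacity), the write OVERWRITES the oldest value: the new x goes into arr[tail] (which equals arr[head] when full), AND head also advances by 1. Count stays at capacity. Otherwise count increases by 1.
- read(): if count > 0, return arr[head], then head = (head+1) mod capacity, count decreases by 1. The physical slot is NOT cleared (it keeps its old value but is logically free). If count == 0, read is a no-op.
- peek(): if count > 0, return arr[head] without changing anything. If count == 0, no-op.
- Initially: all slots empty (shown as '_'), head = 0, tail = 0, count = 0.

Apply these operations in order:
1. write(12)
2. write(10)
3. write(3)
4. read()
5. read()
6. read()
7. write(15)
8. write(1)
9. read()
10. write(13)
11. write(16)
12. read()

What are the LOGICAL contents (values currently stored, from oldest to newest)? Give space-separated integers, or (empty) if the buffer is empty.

Answer: 13 16

Derivation:
After op 1 (write(12)): arr=[12 _ _ _ _] head=0 tail=1 count=1
After op 2 (write(10)): arr=[12 10 _ _ _] head=0 tail=2 count=2
After op 3 (write(3)): arr=[12 10 3 _ _] head=0 tail=3 count=3
After op 4 (read()): arr=[12 10 3 _ _] head=1 tail=3 count=2
After op 5 (read()): arr=[12 10 3 _ _] head=2 tail=3 count=1
After op 6 (read()): arr=[12 10 3 _ _] head=3 tail=3 count=0
After op 7 (write(15)): arr=[12 10 3 15 _] head=3 tail=4 count=1
After op 8 (write(1)): arr=[12 10 3 15 1] head=3 tail=0 count=2
After op 9 (read()): arr=[12 10 3 15 1] head=4 tail=0 count=1
After op 10 (write(13)): arr=[13 10 3 15 1] head=4 tail=1 count=2
After op 11 (write(16)): arr=[13 16 3 15 1] head=4 tail=2 count=3
After op 12 (read()): arr=[13 16 3 15 1] head=0 tail=2 count=2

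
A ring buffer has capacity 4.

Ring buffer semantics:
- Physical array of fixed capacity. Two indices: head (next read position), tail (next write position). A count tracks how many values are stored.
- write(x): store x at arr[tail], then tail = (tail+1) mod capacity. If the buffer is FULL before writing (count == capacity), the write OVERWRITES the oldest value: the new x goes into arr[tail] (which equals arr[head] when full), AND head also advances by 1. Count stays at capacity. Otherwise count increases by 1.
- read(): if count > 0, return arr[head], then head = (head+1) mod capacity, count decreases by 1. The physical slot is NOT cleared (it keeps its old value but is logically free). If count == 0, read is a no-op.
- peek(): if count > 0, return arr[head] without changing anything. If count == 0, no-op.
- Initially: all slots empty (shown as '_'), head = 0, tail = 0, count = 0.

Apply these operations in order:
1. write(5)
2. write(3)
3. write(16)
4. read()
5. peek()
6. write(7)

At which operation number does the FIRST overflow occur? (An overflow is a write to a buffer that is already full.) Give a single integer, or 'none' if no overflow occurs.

After op 1 (write(5)): arr=[5 _ _ _] head=0 tail=1 count=1
After op 2 (write(3)): arr=[5 3 _ _] head=0 tail=2 count=2
After op 3 (write(16)): arr=[5 3 16 _] head=0 tail=3 count=3
After op 4 (read()): arr=[5 3 16 _] head=1 tail=3 count=2
After op 5 (peek()): arr=[5 3 16 _] head=1 tail=3 count=2
After op 6 (write(7)): arr=[5 3 16 7] head=1 tail=0 count=3

Answer: none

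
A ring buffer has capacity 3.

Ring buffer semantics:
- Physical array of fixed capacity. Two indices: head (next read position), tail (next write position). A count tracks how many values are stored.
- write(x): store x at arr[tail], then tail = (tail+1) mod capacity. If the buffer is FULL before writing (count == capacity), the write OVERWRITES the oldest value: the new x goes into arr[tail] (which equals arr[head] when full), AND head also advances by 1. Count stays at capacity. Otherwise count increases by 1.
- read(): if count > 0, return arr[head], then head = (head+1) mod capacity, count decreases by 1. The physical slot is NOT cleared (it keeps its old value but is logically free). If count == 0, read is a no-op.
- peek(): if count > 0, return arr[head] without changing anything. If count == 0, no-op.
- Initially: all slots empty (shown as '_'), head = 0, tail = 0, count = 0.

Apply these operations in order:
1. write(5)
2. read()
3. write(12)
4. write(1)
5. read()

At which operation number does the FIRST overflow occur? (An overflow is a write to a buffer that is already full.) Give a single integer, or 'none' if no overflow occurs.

After op 1 (write(5)): arr=[5 _ _] head=0 tail=1 count=1
After op 2 (read()): arr=[5 _ _] head=1 tail=1 count=0
After op 3 (write(12)): arr=[5 12 _] head=1 tail=2 count=1
After op 4 (write(1)): arr=[5 12 1] head=1 tail=0 count=2
After op 5 (read()): arr=[5 12 1] head=2 tail=0 count=1

Answer: none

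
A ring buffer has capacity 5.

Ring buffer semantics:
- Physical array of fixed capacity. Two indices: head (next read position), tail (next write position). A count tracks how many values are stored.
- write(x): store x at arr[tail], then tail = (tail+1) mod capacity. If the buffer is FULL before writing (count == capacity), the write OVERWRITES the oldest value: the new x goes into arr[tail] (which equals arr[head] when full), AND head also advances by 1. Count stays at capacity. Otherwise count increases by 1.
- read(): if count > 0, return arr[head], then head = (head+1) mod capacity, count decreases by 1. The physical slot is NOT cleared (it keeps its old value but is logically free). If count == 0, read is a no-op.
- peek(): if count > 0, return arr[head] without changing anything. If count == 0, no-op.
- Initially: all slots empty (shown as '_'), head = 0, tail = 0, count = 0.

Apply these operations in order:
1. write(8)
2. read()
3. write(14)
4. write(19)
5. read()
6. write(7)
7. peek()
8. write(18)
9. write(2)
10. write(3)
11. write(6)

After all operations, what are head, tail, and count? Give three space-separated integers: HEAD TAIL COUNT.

After op 1 (write(8)): arr=[8 _ _ _ _] head=0 tail=1 count=1
After op 2 (read()): arr=[8 _ _ _ _] head=1 tail=1 count=0
After op 3 (write(14)): arr=[8 14 _ _ _] head=1 tail=2 count=1
After op 4 (write(19)): arr=[8 14 19 _ _] head=1 tail=3 count=2
After op 5 (read()): arr=[8 14 19 _ _] head=2 tail=3 count=1
After op 6 (write(7)): arr=[8 14 19 7 _] head=2 tail=4 count=2
After op 7 (peek()): arr=[8 14 19 7 _] head=2 tail=4 count=2
After op 8 (write(18)): arr=[8 14 19 7 18] head=2 tail=0 count=3
After op 9 (write(2)): arr=[2 14 19 7 18] head=2 tail=1 count=4
After op 10 (write(3)): arr=[2 3 19 7 18] head=2 tail=2 count=5
After op 11 (write(6)): arr=[2 3 6 7 18] head=3 tail=3 count=5

Answer: 3 3 5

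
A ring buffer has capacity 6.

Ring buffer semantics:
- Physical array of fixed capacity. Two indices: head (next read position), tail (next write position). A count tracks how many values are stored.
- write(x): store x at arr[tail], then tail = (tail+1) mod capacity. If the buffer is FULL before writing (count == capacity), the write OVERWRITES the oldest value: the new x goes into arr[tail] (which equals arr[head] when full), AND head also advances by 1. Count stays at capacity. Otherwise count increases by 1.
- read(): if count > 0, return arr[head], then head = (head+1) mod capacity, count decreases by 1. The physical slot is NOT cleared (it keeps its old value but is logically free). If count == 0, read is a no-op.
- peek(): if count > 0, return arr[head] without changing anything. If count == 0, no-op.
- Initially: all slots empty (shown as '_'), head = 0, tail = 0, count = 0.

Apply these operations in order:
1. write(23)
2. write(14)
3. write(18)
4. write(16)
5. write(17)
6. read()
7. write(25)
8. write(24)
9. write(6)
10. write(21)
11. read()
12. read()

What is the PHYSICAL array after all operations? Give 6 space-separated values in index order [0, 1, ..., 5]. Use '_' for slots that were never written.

Answer: 24 6 21 16 17 25

Derivation:
After op 1 (write(23)): arr=[23 _ _ _ _ _] head=0 tail=1 count=1
After op 2 (write(14)): arr=[23 14 _ _ _ _] head=0 tail=2 count=2
After op 3 (write(18)): arr=[23 14 18 _ _ _] head=0 tail=3 count=3
After op 4 (write(16)): arr=[23 14 18 16 _ _] head=0 tail=4 count=4
After op 5 (write(17)): arr=[23 14 18 16 17 _] head=0 tail=5 count=5
After op 6 (read()): arr=[23 14 18 16 17 _] head=1 tail=5 count=4
After op 7 (write(25)): arr=[23 14 18 16 17 25] head=1 tail=0 count=5
After op 8 (write(24)): arr=[24 14 18 16 17 25] head=1 tail=1 count=6
After op 9 (write(6)): arr=[24 6 18 16 17 25] head=2 tail=2 count=6
After op 10 (write(21)): arr=[24 6 21 16 17 25] head=3 tail=3 count=6
After op 11 (read()): arr=[24 6 21 16 17 25] head=4 tail=3 count=5
After op 12 (read()): arr=[24 6 21 16 17 25] head=5 tail=3 count=4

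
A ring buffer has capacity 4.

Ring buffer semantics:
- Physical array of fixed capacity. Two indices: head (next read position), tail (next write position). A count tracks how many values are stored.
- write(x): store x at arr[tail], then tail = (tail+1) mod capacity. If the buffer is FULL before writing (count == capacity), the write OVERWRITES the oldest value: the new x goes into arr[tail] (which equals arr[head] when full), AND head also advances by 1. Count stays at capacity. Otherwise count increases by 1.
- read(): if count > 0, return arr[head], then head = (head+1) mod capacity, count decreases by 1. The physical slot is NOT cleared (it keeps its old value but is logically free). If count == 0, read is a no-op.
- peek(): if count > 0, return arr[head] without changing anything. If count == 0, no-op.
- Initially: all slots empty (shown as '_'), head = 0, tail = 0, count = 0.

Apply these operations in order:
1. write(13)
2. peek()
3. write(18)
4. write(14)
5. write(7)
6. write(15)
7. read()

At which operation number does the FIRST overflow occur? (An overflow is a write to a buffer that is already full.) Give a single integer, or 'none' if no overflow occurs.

After op 1 (write(13)): arr=[13 _ _ _] head=0 tail=1 count=1
After op 2 (peek()): arr=[13 _ _ _] head=0 tail=1 count=1
After op 3 (write(18)): arr=[13 18 _ _] head=0 tail=2 count=2
After op 4 (write(14)): arr=[13 18 14 _] head=0 tail=3 count=3
After op 5 (write(7)): arr=[13 18 14 7] head=0 tail=0 count=4
After op 6 (write(15)): arr=[15 18 14 7] head=1 tail=1 count=4
After op 7 (read()): arr=[15 18 14 7] head=2 tail=1 count=3

Answer: 6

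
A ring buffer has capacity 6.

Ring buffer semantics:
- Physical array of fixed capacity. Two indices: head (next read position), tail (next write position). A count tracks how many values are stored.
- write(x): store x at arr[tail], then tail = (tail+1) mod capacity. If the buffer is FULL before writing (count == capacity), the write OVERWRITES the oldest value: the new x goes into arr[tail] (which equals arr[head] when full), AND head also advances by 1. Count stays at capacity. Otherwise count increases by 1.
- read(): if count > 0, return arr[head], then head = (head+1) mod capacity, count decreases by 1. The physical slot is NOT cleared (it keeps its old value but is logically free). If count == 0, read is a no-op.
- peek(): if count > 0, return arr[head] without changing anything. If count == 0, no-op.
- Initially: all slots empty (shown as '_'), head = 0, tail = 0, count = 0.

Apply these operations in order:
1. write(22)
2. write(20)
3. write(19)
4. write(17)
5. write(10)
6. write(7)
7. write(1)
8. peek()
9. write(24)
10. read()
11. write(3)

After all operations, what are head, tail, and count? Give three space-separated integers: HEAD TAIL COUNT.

After op 1 (write(22)): arr=[22 _ _ _ _ _] head=0 tail=1 count=1
After op 2 (write(20)): arr=[22 20 _ _ _ _] head=0 tail=2 count=2
After op 3 (write(19)): arr=[22 20 19 _ _ _] head=0 tail=3 count=3
After op 4 (write(17)): arr=[22 20 19 17 _ _] head=0 tail=4 count=4
After op 5 (write(10)): arr=[22 20 19 17 10 _] head=0 tail=5 count=5
After op 6 (write(7)): arr=[22 20 19 17 10 7] head=0 tail=0 count=6
After op 7 (write(1)): arr=[1 20 19 17 10 7] head=1 tail=1 count=6
After op 8 (peek()): arr=[1 20 19 17 10 7] head=1 tail=1 count=6
After op 9 (write(24)): arr=[1 24 19 17 10 7] head=2 tail=2 count=6
After op 10 (read()): arr=[1 24 19 17 10 7] head=3 tail=2 count=5
After op 11 (write(3)): arr=[1 24 3 17 10 7] head=3 tail=3 count=6

Answer: 3 3 6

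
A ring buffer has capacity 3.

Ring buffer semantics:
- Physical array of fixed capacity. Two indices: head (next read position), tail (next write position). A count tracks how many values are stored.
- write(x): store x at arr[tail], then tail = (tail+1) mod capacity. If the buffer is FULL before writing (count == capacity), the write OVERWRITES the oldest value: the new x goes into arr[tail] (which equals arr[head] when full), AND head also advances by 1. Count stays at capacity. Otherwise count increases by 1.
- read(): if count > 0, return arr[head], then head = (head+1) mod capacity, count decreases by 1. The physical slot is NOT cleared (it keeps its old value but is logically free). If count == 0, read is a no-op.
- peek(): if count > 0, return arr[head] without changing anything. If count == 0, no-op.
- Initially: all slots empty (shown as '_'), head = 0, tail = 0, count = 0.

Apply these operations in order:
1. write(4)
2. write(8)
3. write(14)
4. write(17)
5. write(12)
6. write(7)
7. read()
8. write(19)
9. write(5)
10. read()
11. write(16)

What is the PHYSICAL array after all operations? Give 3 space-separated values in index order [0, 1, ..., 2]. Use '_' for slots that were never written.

Answer: 19 5 16

Derivation:
After op 1 (write(4)): arr=[4 _ _] head=0 tail=1 count=1
After op 2 (write(8)): arr=[4 8 _] head=0 tail=2 count=2
After op 3 (write(14)): arr=[4 8 14] head=0 tail=0 count=3
After op 4 (write(17)): arr=[17 8 14] head=1 tail=1 count=3
After op 5 (write(12)): arr=[17 12 14] head=2 tail=2 count=3
After op 6 (write(7)): arr=[17 12 7] head=0 tail=0 count=3
After op 7 (read()): arr=[17 12 7] head=1 tail=0 count=2
After op 8 (write(19)): arr=[19 12 7] head=1 tail=1 count=3
After op 9 (write(5)): arr=[19 5 7] head=2 tail=2 count=3
After op 10 (read()): arr=[19 5 7] head=0 tail=2 count=2
After op 11 (write(16)): arr=[19 5 16] head=0 tail=0 count=3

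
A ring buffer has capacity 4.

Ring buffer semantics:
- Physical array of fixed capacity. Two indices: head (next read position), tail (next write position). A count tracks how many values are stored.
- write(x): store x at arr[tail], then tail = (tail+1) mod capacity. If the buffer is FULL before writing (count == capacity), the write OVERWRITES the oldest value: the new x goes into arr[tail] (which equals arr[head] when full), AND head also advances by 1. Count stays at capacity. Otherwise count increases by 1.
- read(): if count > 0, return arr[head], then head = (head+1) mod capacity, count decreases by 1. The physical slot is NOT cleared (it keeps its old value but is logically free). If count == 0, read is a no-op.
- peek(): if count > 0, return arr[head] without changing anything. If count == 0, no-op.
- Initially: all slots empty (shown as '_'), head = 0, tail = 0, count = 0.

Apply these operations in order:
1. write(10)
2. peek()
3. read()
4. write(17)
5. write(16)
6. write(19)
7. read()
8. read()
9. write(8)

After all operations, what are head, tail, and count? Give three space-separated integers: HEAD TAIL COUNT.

After op 1 (write(10)): arr=[10 _ _ _] head=0 tail=1 count=1
After op 2 (peek()): arr=[10 _ _ _] head=0 tail=1 count=1
After op 3 (read()): arr=[10 _ _ _] head=1 tail=1 count=0
After op 4 (write(17)): arr=[10 17 _ _] head=1 tail=2 count=1
After op 5 (write(16)): arr=[10 17 16 _] head=1 tail=3 count=2
After op 6 (write(19)): arr=[10 17 16 19] head=1 tail=0 count=3
After op 7 (read()): arr=[10 17 16 19] head=2 tail=0 count=2
After op 8 (read()): arr=[10 17 16 19] head=3 tail=0 count=1
After op 9 (write(8)): arr=[8 17 16 19] head=3 tail=1 count=2

Answer: 3 1 2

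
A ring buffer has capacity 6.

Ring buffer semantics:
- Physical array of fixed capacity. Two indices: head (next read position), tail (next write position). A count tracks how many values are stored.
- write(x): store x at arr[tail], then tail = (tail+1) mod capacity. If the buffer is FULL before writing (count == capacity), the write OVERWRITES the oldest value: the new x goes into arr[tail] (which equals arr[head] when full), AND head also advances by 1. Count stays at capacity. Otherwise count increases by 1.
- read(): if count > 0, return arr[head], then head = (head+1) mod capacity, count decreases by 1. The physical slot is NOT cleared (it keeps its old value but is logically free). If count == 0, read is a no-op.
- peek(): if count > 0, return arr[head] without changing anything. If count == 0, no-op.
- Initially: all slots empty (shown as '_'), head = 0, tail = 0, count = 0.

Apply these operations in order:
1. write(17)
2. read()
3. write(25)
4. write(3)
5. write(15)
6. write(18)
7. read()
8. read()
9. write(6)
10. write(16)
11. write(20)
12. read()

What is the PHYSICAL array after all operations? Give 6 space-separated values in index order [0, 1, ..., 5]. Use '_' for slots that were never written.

After op 1 (write(17)): arr=[17 _ _ _ _ _] head=0 tail=1 count=1
After op 2 (read()): arr=[17 _ _ _ _ _] head=1 tail=1 count=0
After op 3 (write(25)): arr=[17 25 _ _ _ _] head=1 tail=2 count=1
After op 4 (write(3)): arr=[17 25 3 _ _ _] head=1 tail=3 count=2
After op 5 (write(15)): arr=[17 25 3 15 _ _] head=1 tail=4 count=3
After op 6 (write(18)): arr=[17 25 3 15 18 _] head=1 tail=5 count=4
After op 7 (read()): arr=[17 25 3 15 18 _] head=2 tail=5 count=3
After op 8 (read()): arr=[17 25 3 15 18 _] head=3 tail=5 count=2
After op 9 (write(6)): arr=[17 25 3 15 18 6] head=3 tail=0 count=3
After op 10 (write(16)): arr=[16 25 3 15 18 6] head=3 tail=1 count=4
After op 11 (write(20)): arr=[16 20 3 15 18 6] head=3 tail=2 count=5
After op 12 (read()): arr=[16 20 3 15 18 6] head=4 tail=2 count=4

Answer: 16 20 3 15 18 6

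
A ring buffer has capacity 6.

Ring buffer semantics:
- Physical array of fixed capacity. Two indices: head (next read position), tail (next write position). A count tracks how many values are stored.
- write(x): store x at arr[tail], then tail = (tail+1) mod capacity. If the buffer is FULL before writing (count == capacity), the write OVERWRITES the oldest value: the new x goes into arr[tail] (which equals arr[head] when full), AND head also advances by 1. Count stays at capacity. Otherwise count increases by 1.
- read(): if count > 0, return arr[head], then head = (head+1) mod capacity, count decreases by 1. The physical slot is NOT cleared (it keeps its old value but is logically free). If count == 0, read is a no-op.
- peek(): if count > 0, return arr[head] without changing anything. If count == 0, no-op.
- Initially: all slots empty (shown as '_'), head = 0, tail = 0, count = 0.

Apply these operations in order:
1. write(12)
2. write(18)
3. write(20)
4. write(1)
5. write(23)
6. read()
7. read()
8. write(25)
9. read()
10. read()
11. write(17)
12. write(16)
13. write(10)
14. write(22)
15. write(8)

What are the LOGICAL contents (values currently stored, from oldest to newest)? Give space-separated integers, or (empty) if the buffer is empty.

After op 1 (write(12)): arr=[12 _ _ _ _ _] head=0 tail=1 count=1
After op 2 (write(18)): arr=[12 18 _ _ _ _] head=0 tail=2 count=2
After op 3 (write(20)): arr=[12 18 20 _ _ _] head=0 tail=3 count=3
After op 4 (write(1)): arr=[12 18 20 1 _ _] head=0 tail=4 count=4
After op 5 (write(23)): arr=[12 18 20 1 23 _] head=0 tail=5 count=5
After op 6 (read()): arr=[12 18 20 1 23 _] head=1 tail=5 count=4
After op 7 (read()): arr=[12 18 20 1 23 _] head=2 tail=5 count=3
After op 8 (write(25)): arr=[12 18 20 1 23 25] head=2 tail=0 count=4
After op 9 (read()): arr=[12 18 20 1 23 25] head=3 tail=0 count=3
After op 10 (read()): arr=[12 18 20 1 23 25] head=4 tail=0 count=2
After op 11 (write(17)): arr=[17 18 20 1 23 25] head=4 tail=1 count=3
After op 12 (write(16)): arr=[17 16 20 1 23 25] head=4 tail=2 count=4
After op 13 (write(10)): arr=[17 16 10 1 23 25] head=4 tail=3 count=5
After op 14 (write(22)): arr=[17 16 10 22 23 25] head=4 tail=4 count=6
After op 15 (write(8)): arr=[17 16 10 22 8 25] head=5 tail=5 count=6

Answer: 25 17 16 10 22 8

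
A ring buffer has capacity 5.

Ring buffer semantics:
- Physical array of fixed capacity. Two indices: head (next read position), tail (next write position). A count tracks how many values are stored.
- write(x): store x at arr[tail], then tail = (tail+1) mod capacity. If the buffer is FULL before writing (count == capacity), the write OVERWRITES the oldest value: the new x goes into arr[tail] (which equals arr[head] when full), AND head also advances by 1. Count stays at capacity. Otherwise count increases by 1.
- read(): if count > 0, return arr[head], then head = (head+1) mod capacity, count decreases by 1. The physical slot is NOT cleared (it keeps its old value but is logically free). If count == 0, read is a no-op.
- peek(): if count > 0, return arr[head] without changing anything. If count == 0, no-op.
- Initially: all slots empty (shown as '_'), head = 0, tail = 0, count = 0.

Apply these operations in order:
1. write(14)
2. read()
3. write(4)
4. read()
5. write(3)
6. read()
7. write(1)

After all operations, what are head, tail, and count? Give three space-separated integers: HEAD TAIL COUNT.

After op 1 (write(14)): arr=[14 _ _ _ _] head=0 tail=1 count=1
After op 2 (read()): arr=[14 _ _ _ _] head=1 tail=1 count=0
After op 3 (write(4)): arr=[14 4 _ _ _] head=1 tail=2 count=1
After op 4 (read()): arr=[14 4 _ _ _] head=2 tail=2 count=0
After op 5 (write(3)): arr=[14 4 3 _ _] head=2 tail=3 count=1
After op 6 (read()): arr=[14 4 3 _ _] head=3 tail=3 count=0
After op 7 (write(1)): arr=[14 4 3 1 _] head=3 tail=4 count=1

Answer: 3 4 1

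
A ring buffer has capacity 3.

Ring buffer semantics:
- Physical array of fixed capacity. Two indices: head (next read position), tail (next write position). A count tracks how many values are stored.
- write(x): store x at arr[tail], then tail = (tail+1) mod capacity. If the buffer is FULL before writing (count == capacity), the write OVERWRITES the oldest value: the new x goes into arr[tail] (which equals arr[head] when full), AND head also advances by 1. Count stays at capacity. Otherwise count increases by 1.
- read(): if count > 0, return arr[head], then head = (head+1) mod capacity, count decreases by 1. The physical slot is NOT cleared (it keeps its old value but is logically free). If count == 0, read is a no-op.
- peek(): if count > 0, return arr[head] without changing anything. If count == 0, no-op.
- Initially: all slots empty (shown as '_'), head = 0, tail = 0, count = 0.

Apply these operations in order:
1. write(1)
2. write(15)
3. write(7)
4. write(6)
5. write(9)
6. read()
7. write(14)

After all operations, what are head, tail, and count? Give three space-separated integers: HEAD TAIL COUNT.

Answer: 0 0 3

Derivation:
After op 1 (write(1)): arr=[1 _ _] head=0 tail=1 count=1
After op 2 (write(15)): arr=[1 15 _] head=0 tail=2 count=2
After op 3 (write(7)): arr=[1 15 7] head=0 tail=0 count=3
After op 4 (write(6)): arr=[6 15 7] head=1 tail=1 count=3
After op 5 (write(9)): arr=[6 9 7] head=2 tail=2 count=3
After op 6 (read()): arr=[6 9 7] head=0 tail=2 count=2
After op 7 (write(14)): arr=[6 9 14] head=0 tail=0 count=3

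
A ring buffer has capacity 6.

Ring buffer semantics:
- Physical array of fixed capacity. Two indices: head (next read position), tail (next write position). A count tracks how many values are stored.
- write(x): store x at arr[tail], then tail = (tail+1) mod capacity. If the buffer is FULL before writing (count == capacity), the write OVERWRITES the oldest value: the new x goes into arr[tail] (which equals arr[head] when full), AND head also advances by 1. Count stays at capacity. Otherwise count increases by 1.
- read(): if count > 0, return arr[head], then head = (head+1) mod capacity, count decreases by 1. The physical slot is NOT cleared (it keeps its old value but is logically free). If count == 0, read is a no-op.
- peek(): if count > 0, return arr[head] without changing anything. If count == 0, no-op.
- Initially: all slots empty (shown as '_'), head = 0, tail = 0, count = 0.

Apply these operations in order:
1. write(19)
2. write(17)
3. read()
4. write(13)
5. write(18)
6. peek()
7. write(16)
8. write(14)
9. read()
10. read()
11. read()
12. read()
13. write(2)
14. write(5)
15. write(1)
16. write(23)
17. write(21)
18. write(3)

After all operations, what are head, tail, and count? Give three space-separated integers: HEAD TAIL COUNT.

After op 1 (write(19)): arr=[19 _ _ _ _ _] head=0 tail=1 count=1
After op 2 (write(17)): arr=[19 17 _ _ _ _] head=0 tail=2 count=2
After op 3 (read()): arr=[19 17 _ _ _ _] head=1 tail=2 count=1
After op 4 (write(13)): arr=[19 17 13 _ _ _] head=1 tail=3 count=2
After op 5 (write(18)): arr=[19 17 13 18 _ _] head=1 tail=4 count=3
After op 6 (peek()): arr=[19 17 13 18 _ _] head=1 tail=4 count=3
After op 7 (write(16)): arr=[19 17 13 18 16 _] head=1 tail=5 count=4
After op 8 (write(14)): arr=[19 17 13 18 16 14] head=1 tail=0 count=5
After op 9 (read()): arr=[19 17 13 18 16 14] head=2 tail=0 count=4
After op 10 (read()): arr=[19 17 13 18 16 14] head=3 tail=0 count=3
After op 11 (read()): arr=[19 17 13 18 16 14] head=4 tail=0 count=2
After op 12 (read()): arr=[19 17 13 18 16 14] head=5 tail=0 count=1
After op 13 (write(2)): arr=[2 17 13 18 16 14] head=5 tail=1 count=2
After op 14 (write(5)): arr=[2 5 13 18 16 14] head=5 tail=2 count=3
After op 15 (write(1)): arr=[2 5 1 18 16 14] head=5 tail=3 count=4
After op 16 (write(23)): arr=[2 5 1 23 16 14] head=5 tail=4 count=5
After op 17 (write(21)): arr=[2 5 1 23 21 14] head=5 tail=5 count=6
After op 18 (write(3)): arr=[2 5 1 23 21 3] head=0 tail=0 count=6

Answer: 0 0 6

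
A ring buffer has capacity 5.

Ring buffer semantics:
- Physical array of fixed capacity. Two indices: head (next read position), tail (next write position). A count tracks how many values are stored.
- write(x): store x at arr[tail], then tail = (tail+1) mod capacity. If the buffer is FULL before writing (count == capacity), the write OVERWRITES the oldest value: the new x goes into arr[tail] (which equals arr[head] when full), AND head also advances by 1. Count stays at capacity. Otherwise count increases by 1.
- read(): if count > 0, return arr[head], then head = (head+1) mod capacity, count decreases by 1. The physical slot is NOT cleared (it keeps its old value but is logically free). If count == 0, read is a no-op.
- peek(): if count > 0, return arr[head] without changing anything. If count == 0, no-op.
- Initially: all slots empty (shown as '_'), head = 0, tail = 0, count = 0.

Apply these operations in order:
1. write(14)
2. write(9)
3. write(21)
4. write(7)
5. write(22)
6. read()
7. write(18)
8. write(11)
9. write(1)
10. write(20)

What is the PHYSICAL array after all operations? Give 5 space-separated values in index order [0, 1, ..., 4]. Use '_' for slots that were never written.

After op 1 (write(14)): arr=[14 _ _ _ _] head=0 tail=1 count=1
After op 2 (write(9)): arr=[14 9 _ _ _] head=0 tail=2 count=2
After op 3 (write(21)): arr=[14 9 21 _ _] head=0 tail=3 count=3
After op 4 (write(7)): arr=[14 9 21 7 _] head=0 tail=4 count=4
After op 5 (write(22)): arr=[14 9 21 7 22] head=0 tail=0 count=5
After op 6 (read()): arr=[14 9 21 7 22] head=1 tail=0 count=4
After op 7 (write(18)): arr=[18 9 21 7 22] head=1 tail=1 count=5
After op 8 (write(11)): arr=[18 11 21 7 22] head=2 tail=2 count=5
After op 9 (write(1)): arr=[18 11 1 7 22] head=3 tail=3 count=5
After op 10 (write(20)): arr=[18 11 1 20 22] head=4 tail=4 count=5

Answer: 18 11 1 20 22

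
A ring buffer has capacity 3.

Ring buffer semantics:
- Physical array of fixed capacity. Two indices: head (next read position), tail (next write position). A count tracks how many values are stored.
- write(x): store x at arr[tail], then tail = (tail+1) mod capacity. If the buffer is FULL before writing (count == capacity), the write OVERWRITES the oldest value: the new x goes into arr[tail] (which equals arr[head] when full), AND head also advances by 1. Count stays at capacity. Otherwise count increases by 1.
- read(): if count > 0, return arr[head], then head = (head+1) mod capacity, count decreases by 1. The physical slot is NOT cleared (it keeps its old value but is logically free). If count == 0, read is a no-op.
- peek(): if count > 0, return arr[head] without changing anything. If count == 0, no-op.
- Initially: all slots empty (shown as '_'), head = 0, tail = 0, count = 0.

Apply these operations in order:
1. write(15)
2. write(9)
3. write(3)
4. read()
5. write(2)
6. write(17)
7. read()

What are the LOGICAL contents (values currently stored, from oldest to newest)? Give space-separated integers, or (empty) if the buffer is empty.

After op 1 (write(15)): arr=[15 _ _] head=0 tail=1 count=1
After op 2 (write(9)): arr=[15 9 _] head=0 tail=2 count=2
After op 3 (write(3)): arr=[15 9 3] head=0 tail=0 count=3
After op 4 (read()): arr=[15 9 3] head=1 tail=0 count=2
After op 5 (write(2)): arr=[2 9 3] head=1 tail=1 count=3
After op 6 (write(17)): arr=[2 17 3] head=2 tail=2 count=3
After op 7 (read()): arr=[2 17 3] head=0 tail=2 count=2

Answer: 2 17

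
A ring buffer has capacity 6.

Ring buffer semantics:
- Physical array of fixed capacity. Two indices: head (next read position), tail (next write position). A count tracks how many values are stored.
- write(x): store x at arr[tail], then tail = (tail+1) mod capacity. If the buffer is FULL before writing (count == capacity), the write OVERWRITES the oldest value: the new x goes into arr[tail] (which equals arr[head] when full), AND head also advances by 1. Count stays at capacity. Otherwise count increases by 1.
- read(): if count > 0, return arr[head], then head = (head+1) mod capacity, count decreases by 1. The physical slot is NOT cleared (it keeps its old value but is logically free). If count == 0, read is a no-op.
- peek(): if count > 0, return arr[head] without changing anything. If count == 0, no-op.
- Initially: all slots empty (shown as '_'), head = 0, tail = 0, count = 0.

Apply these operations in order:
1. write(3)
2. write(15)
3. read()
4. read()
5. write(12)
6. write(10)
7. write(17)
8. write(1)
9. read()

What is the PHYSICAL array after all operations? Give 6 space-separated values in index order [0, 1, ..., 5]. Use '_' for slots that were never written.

Answer: 3 15 12 10 17 1

Derivation:
After op 1 (write(3)): arr=[3 _ _ _ _ _] head=0 tail=1 count=1
After op 2 (write(15)): arr=[3 15 _ _ _ _] head=0 tail=2 count=2
After op 3 (read()): arr=[3 15 _ _ _ _] head=1 tail=2 count=1
After op 4 (read()): arr=[3 15 _ _ _ _] head=2 tail=2 count=0
After op 5 (write(12)): arr=[3 15 12 _ _ _] head=2 tail=3 count=1
After op 6 (write(10)): arr=[3 15 12 10 _ _] head=2 tail=4 count=2
After op 7 (write(17)): arr=[3 15 12 10 17 _] head=2 tail=5 count=3
After op 8 (write(1)): arr=[3 15 12 10 17 1] head=2 tail=0 count=4
After op 9 (read()): arr=[3 15 12 10 17 1] head=3 tail=0 count=3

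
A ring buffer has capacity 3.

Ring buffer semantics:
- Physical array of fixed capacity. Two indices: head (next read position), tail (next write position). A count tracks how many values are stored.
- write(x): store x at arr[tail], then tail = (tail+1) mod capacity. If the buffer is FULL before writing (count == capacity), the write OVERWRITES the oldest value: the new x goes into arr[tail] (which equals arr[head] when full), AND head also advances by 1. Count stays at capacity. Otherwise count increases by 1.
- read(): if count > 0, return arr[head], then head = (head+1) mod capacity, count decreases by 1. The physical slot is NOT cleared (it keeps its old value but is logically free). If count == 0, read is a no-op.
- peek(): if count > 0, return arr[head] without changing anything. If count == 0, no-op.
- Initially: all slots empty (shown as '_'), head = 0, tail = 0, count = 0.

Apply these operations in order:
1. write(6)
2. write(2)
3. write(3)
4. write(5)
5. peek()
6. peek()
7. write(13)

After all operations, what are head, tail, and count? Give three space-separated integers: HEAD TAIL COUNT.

Answer: 2 2 3

Derivation:
After op 1 (write(6)): arr=[6 _ _] head=0 tail=1 count=1
After op 2 (write(2)): arr=[6 2 _] head=0 tail=2 count=2
After op 3 (write(3)): arr=[6 2 3] head=0 tail=0 count=3
After op 4 (write(5)): arr=[5 2 3] head=1 tail=1 count=3
After op 5 (peek()): arr=[5 2 3] head=1 tail=1 count=3
After op 6 (peek()): arr=[5 2 3] head=1 tail=1 count=3
After op 7 (write(13)): arr=[5 13 3] head=2 tail=2 count=3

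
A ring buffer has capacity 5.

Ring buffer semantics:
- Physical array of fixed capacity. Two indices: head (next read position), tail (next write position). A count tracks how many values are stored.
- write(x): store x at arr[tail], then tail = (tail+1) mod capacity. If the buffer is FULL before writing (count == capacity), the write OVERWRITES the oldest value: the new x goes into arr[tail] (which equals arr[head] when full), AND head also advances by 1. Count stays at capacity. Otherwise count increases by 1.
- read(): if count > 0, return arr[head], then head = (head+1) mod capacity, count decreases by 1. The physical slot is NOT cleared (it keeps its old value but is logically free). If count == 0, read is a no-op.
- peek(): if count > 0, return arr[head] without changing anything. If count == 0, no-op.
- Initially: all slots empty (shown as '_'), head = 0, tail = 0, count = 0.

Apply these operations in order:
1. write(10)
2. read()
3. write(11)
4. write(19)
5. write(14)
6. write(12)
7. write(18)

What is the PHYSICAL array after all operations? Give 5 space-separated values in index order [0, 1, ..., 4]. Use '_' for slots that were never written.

Answer: 18 11 19 14 12

Derivation:
After op 1 (write(10)): arr=[10 _ _ _ _] head=0 tail=1 count=1
After op 2 (read()): arr=[10 _ _ _ _] head=1 tail=1 count=0
After op 3 (write(11)): arr=[10 11 _ _ _] head=1 tail=2 count=1
After op 4 (write(19)): arr=[10 11 19 _ _] head=1 tail=3 count=2
After op 5 (write(14)): arr=[10 11 19 14 _] head=1 tail=4 count=3
After op 6 (write(12)): arr=[10 11 19 14 12] head=1 tail=0 count=4
After op 7 (write(18)): arr=[18 11 19 14 12] head=1 tail=1 count=5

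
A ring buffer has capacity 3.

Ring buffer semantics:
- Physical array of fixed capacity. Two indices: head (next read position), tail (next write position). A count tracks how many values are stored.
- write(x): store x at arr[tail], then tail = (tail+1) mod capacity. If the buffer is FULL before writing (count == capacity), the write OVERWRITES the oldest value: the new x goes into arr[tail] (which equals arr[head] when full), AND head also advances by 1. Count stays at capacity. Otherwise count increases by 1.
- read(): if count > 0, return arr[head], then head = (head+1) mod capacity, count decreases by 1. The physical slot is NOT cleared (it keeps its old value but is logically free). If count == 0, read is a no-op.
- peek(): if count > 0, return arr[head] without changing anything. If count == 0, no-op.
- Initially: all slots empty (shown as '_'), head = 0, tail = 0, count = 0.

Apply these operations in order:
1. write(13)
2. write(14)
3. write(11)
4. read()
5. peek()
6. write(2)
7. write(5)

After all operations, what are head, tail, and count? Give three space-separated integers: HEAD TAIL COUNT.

Answer: 2 2 3

Derivation:
After op 1 (write(13)): arr=[13 _ _] head=0 tail=1 count=1
After op 2 (write(14)): arr=[13 14 _] head=0 tail=2 count=2
After op 3 (write(11)): arr=[13 14 11] head=0 tail=0 count=3
After op 4 (read()): arr=[13 14 11] head=1 tail=0 count=2
After op 5 (peek()): arr=[13 14 11] head=1 tail=0 count=2
After op 6 (write(2)): arr=[2 14 11] head=1 tail=1 count=3
After op 7 (write(5)): arr=[2 5 11] head=2 tail=2 count=3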